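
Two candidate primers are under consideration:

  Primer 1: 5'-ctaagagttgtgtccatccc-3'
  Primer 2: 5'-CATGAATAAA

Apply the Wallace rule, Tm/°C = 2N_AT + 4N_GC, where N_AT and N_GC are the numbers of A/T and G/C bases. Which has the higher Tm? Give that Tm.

Primer 1: A+T=10, G+C=10 → Tm = 2(10)+4(10) = 60°C
Primer 2: A+T=8, G+C=2 → Tm = 2(8)+4(2) = 24°C
60°C vs 24°C → primer 1 is higher.

Primer 1, 60°C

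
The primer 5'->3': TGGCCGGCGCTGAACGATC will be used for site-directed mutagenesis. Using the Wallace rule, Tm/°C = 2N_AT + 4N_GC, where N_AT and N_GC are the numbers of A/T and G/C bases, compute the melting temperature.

Base counts: A=3, C=6, G=7, T=3
AT pairs contribute 6, GC pairs contribute 13.
Tm = 4·13 + 2·6 = 52 + 12 = 64°C

64°C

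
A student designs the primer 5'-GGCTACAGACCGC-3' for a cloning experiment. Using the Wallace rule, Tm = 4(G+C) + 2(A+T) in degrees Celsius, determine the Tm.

44°C

Base counts: C=5, G=4, T=1, A=3
So N_AT = 4 and N_GC = 9.
Tm = 4·9 + 2·4 = 36 + 8 = 44°C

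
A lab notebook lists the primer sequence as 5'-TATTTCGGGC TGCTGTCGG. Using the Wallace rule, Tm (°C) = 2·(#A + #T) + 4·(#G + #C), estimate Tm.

60°C

T=7, A=1, G=7, C=4
AT pairs contribute 8, GC pairs contribute 11.
Tm = 4·11 + 2·8 = 44 + 16 = 60°C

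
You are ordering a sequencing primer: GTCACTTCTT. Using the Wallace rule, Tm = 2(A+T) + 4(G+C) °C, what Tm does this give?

Scanning the sequence gives G=1, A=1, C=3, T=5.
AT pairs contribute 6, GC pairs contribute 4.
Tm = 2×6 + 4×4 = 28°C

28°C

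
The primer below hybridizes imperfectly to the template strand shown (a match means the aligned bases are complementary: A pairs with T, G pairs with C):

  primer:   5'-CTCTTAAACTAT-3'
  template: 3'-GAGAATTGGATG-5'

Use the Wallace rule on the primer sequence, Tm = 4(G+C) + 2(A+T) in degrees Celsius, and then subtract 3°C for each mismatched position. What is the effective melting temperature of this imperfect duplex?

24°C

Primer base counts: A=4, T=5, G=0, C=3 → A+T=9, G+C=3
Perfect-match Tm = 2(9) + 4(3) = 18 + 12 = 30°C
Mismatches (positions where the bases are not complementary): 2 (at positions 8, 12)
Effective Tm = 30 − 2×3 = 30 − 6 = 24°C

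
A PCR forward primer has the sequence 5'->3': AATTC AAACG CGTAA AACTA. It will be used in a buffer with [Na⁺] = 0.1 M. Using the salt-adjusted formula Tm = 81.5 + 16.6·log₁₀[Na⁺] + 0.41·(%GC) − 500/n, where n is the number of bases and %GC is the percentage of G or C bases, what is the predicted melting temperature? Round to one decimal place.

52.2°C

Length n = 20. T=4, G=2, A=10, C=4
G+C = 6, so %GC = 6/20 × 100 = 30%
Salt term: 16.6 × (-1) = -16.6
GC term: 0.41 × 30 = 12.3; length term: −500/20 = −25
Tm = 81.5 + (-16.6) + 12.3 − 25 = 52.2 → 52.2°C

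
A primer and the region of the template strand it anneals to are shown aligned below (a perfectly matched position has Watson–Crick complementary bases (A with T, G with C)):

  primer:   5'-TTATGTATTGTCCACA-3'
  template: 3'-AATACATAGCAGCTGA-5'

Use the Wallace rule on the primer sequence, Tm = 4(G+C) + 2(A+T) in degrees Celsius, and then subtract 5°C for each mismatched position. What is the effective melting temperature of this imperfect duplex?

Primer base counts: A=4, T=7, G=2, C=3 → A+T=11, G+C=5
Perfect-match Tm = 2(11) + 4(5) = 22 + 20 = 42°C
Mismatches (positions where the bases are not complementary): 3 (at positions 9, 13, 16)
Effective Tm = 42 − 3×5 = 42 − 15 = 27°C

27°C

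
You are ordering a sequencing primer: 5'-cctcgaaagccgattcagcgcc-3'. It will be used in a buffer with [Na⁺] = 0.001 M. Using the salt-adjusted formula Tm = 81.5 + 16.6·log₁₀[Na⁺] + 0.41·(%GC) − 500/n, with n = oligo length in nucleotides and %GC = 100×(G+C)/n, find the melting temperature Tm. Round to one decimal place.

Length n = 22. A=5, G=5, C=9, T=3
G+C = 14, so %GC = 14/22 × 100 = 63.636%
Salt term: 16.6 × (-3) = -49.8
GC term: 0.41 × 63.636 = 26.091; length term: −500/22 = −22.727
Tm = 81.5 + (-49.8) + 26.091 − 22.727 = 35.064 → 35.1°C

35.1°C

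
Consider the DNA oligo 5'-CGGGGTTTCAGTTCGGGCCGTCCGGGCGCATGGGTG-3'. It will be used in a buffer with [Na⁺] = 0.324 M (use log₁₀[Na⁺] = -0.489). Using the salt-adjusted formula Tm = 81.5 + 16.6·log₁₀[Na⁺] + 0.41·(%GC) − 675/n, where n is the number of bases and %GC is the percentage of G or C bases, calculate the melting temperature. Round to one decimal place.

84.2°C

Length n = 36. Counting bases: G=17, A=2, C=9, T=8
G+C = 26, so %GC = 26/36 × 100 = 72.222%
Salt term: 16.6 × (-0.489) = -8.117
GC term: 0.41 × 72.222 = 29.611; length term: −675/36 = −18.75
Tm = 81.5 + (-8.117) + 29.611 − 18.75 = 84.244 → 84.2°C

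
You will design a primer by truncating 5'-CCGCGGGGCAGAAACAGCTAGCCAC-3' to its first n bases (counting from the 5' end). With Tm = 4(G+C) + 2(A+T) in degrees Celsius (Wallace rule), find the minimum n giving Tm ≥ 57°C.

n = 17

First 16 bases: CCGCGGGGCAGAAACA → Tm = 54°C (< 57°C)
First 17 bases: CCGCGGGGCAGAAACAG → Tm = 58°C (≥ 57°C)
Since every base adds ≥2°C, Tm only increases with n, so the threshold is first crossed at n = 17.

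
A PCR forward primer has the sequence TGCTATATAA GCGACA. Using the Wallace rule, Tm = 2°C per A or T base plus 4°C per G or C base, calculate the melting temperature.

44°C

Scanning the sequence gives A=6, T=4, C=3, G=3.
A+T = 10, G+C = 6
Tm = 2(10) + 4(6) = 20 + 24 = 44°C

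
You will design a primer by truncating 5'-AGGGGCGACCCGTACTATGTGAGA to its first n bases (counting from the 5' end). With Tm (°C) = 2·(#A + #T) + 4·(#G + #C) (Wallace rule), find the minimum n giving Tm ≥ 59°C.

First 18 bases: AGGGGCGACCCGTACTAT → Tm = 58°C (< 59°C)
First 19 bases: AGGGGCGACCCGTACTATG → Tm = 62°C (≥ 59°C)
Each additional base adds 2°C (A/T) or 4°C (G/C), so Tm is non-decreasing in n; n = 19 is the first length to reach 59°C.

n = 19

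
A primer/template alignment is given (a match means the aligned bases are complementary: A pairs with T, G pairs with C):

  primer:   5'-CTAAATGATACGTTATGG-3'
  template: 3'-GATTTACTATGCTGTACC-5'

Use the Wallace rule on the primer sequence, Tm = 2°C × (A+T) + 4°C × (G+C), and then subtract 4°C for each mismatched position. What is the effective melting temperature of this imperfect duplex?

Primer base counts: A=6, T=6, G=4, C=2 → A+T=12, G+C=6
Perfect-match Tm = 2(12) + 4(6) = 24 + 24 = 48°C
Mismatches (positions where the bases are not complementary): 2 (at positions 13, 14)
Effective Tm = 48 − 2×4 = 48 − 8 = 40°C

40°C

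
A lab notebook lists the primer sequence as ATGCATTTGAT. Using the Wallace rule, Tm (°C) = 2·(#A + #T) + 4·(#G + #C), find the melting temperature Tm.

28°C

Scanning the sequence gives A=3, C=1, G=2, T=5.
So N_AT = 8 and N_GC = 3.
Tm = 2(8) + 4(3) = 16 + 12 = 28°C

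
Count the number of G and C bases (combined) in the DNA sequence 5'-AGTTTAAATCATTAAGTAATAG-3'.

4

Scanning the sequence gives G=3, C=1, T=8, A=10.
G+C = 3 + 1 = 4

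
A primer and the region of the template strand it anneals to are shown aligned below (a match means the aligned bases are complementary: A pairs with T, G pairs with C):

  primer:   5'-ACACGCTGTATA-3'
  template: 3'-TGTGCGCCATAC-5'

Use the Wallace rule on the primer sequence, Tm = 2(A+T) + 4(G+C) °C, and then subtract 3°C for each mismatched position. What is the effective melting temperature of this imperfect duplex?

Primer base counts: A=4, T=3, G=2, C=3 → A+T=7, G+C=5
Perfect-match Tm = 2(7) + 4(5) = 14 + 20 = 34°C
Mismatches (positions where the bases are not complementary): 2 (at positions 7, 12)
Effective Tm = 34 − 2×3 = 34 − 6 = 28°C

28°C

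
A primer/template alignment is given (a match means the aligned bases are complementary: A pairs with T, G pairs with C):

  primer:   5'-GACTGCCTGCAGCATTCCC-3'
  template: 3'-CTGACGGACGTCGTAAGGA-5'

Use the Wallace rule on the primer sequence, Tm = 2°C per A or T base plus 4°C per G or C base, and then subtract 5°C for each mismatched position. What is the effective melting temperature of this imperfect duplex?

Primer base counts: A=3, T=4, G=4, C=8 → A+T=7, G+C=12
Perfect-match Tm = 2(7) + 4(12) = 14 + 48 = 62°C
Mismatches (positions where the bases are not complementary): 1 (at position 19)
Effective Tm = 62 − 1×5 = 62 − 5 = 57°C

57°C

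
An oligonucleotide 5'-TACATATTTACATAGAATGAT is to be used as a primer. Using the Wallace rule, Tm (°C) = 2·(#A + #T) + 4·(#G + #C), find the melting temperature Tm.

Scanning the sequence gives T=8, A=9, G=2, C=2.
So N_AT = 17 and N_GC = 4.
Tm = 4·4 + 2·17 = 16 + 34 = 50°C

50°C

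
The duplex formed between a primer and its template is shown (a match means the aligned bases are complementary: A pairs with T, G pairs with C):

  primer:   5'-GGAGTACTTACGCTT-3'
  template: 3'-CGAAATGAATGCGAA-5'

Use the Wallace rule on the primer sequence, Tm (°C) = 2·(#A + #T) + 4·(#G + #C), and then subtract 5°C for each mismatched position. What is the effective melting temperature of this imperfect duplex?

Primer base counts: A=3, T=5, G=4, C=3 → A+T=8, G+C=7
Perfect-match Tm = 2(8) + 4(7) = 16 + 28 = 44°C
Mismatches (positions where the bases are not complementary): 3 (at positions 2, 3, 4)
Effective Tm = 44 − 3×5 = 44 − 15 = 29°C

29°C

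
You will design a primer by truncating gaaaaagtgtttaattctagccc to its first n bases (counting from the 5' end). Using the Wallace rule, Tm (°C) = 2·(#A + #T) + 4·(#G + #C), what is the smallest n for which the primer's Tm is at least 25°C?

First 9 bases: GAAAAAGTG → Tm = 24°C (< 25°C)
First 10 bases: GAAAAAGTGT → Tm = 26°C (≥ 25°C)
Since every base adds ≥2°C, Tm only increases with n, so the threshold is first crossed at n = 10.

n = 10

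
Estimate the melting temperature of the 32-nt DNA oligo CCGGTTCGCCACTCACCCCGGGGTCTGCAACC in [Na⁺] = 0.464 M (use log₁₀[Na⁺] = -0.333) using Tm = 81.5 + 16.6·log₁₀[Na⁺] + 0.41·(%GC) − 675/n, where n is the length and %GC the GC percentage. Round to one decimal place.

Length n = 32. C=15, T=5, G=8, A=4
G+C = 23, so %GC = 23/32 × 100 = 71.875%
Salt term: 16.6 × (-0.333) = -5.528
GC term: 0.41 × 71.875 = 29.469; length term: −675/32 = −21.094
Tm = 81.5 + (-5.528) + 29.469 − 21.094 = 84.347 → 84.3°C

84.3°C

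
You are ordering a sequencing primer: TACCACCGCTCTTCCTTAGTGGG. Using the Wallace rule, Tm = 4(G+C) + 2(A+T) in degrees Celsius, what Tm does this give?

72°C

Scanning the sequence gives G=5, T=7, A=3, C=8.
So N_AT = 10 and N_GC = 13.
Tm = 2×10 + 4×13 = 72°C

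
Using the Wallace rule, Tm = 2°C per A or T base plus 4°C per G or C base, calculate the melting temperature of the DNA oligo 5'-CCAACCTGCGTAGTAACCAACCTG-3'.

Base counts: A=7, G=4, C=9, T=4
So N_AT = 11 and N_GC = 13.
Tm = 2×11 + 4×13 = 74°C

74°C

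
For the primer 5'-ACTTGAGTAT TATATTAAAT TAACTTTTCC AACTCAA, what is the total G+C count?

Scanning the sequence gives A=14, C=6, G=2, T=15.
G+C = 2 + 6 = 8

8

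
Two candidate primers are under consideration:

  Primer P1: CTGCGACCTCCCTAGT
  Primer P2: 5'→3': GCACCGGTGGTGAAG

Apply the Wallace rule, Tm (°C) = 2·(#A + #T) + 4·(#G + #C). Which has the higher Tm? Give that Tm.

Primer P1: A+T=6, G+C=10 → Tm = 2(6)+4(10) = 52°C
Primer P2: A+T=5, G+C=10 → Tm = 2(5)+4(10) = 50°C
52°C vs 50°C → primer P1 is higher.

Primer P1, 52°C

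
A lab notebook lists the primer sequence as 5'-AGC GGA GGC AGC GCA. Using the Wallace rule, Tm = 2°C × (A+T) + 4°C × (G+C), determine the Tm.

Counting bases: G=7, T=0, A=4, C=4
AT pairs contribute 4, GC pairs contribute 11.
Tm = 2×4 + 4×11 = 52°C

52°C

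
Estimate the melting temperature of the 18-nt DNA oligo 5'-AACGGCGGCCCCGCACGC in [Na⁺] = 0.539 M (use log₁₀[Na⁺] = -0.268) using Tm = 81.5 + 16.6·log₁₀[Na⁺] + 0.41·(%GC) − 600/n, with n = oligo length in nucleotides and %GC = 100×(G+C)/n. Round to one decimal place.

77.9°C

Length n = 18. Scanning the sequence gives G=6, C=9, A=3, T=0.
G+C = 15, so %GC = 15/18 × 100 = 83.333%
Salt term: 16.6 × (-0.268) = -4.449
GC term: 0.41 × 83.333 = 34.167; length term: −600/18 = −33.333
Tm = 81.5 + (-4.449) + 34.167 − 33.333 = 77.885 → 77.9°C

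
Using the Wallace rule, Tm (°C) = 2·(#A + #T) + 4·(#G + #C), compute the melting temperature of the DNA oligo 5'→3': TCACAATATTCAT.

Scanning the sequence gives A=5, G=0, T=5, C=3.
AT pairs contribute 10, GC pairs contribute 3.
Tm = 2×10 + 4×3 = 32°C

32°C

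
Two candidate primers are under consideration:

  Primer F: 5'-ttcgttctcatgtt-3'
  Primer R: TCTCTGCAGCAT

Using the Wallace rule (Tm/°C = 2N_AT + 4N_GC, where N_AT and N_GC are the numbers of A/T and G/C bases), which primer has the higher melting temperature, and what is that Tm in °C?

Primer F, 38°C

Primer F: A+T=9, G+C=5 → Tm = 2(9)+4(5) = 38°C
Primer R: A+T=6, G+C=6 → Tm = 2(6)+4(6) = 36°C
38°C vs 36°C → primer F is higher.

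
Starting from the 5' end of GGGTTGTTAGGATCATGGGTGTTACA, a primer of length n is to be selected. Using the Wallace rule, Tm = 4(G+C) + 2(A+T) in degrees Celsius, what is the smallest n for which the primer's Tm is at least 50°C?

First 16 bases: GGGTTGTTAGGATCAT → Tm = 46°C (< 50°C)
First 17 bases: GGGTTGTTAGGATCATG → Tm = 50°C (≥ 50°C)
Since every base adds ≥2°C, Tm only increases with n, so the threshold is first crossed at n = 17.

n = 17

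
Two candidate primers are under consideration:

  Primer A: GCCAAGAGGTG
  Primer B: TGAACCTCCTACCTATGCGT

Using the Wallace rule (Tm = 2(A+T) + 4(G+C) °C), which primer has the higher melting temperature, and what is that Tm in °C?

Primer B, 60°C

Primer A: A+T=4, G+C=7 → Tm = 2(4)+4(7) = 36°C
Primer B: A+T=10, G+C=10 → Tm = 2(10)+4(10) = 60°C
36°C vs 60°C → primer B is higher.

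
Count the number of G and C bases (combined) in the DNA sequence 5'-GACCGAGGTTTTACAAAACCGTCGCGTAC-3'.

15

Scanning the sequence gives T=6, C=8, G=7, A=8.
G+C = 7 + 8 = 15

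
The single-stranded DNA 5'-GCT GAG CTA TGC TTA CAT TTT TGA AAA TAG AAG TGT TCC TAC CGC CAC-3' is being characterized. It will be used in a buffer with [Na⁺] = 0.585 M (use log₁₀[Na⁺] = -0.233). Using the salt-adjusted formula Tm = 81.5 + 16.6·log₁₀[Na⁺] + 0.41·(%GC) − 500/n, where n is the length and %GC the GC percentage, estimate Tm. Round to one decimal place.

84.3°C

Length n = 48. A=13, G=9, C=11, T=15
G+C = 20, so %GC = 20/48 × 100 = 41.667%
Salt term: 16.6 × (-0.233) = -3.868
GC term: 0.41 × 41.667 = 17.083; length term: −500/48 = −10.417
Tm = 81.5 + (-3.868) + 17.083 − 10.417 = 84.298 → 84.3°C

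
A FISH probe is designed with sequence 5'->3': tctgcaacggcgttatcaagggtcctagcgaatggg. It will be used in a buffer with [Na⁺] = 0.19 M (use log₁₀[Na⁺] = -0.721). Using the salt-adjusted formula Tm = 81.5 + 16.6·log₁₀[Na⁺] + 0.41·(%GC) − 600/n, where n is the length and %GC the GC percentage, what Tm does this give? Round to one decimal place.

Length n = 36. Base counts: C=8, A=8, T=8, G=12
G+C = 20, so %GC = 20/36 × 100 = 55.556%
Salt term: 16.6 × (-0.721) = -11.969
GC term: 0.41 × 55.556 = 22.778; length term: −600/36 = −16.667
Tm = 81.5 + (-11.969) + 22.778 − 16.667 = 75.642 → 75.6°C

75.6°C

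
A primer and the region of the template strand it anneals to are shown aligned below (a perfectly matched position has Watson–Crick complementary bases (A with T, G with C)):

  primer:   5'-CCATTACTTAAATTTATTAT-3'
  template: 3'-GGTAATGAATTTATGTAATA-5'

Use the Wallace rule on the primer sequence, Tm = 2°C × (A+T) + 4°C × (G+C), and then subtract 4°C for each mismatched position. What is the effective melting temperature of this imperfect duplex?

Primer base counts: A=7, T=10, G=0, C=3 → A+T=17, G+C=3
Perfect-match Tm = 2(17) + 4(3) = 34 + 12 = 46°C
Mismatches (positions where the bases are not complementary): 2 (at positions 14, 15)
Effective Tm = 46 − 2×4 = 46 − 8 = 38°C

38°C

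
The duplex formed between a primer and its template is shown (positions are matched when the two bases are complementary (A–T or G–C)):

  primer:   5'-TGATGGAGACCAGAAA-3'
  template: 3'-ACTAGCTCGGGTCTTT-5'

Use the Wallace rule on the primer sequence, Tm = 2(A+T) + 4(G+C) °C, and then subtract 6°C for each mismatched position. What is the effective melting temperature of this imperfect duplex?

34°C

Primer base counts: A=7, T=2, G=5, C=2 → A+T=9, G+C=7
Perfect-match Tm = 2(9) + 4(7) = 18 + 28 = 46°C
Mismatches (positions where the bases are not complementary): 2 (at positions 5, 9)
Effective Tm = 46 − 2×6 = 46 − 12 = 34°C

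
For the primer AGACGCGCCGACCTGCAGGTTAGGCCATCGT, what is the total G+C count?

C=10, G=10, T=5, A=6
G+C = 10 + 10 = 20

20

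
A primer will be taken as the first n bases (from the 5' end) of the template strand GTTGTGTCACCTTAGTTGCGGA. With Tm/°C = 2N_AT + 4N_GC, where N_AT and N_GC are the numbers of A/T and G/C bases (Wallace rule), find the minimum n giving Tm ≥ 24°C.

n = 8

First 7 bases: GTTGTGT → Tm = 20°C (< 24°C)
First 8 bases: GTTGTGTC → Tm = 24°C (≥ 24°C)
Since every base adds ≥2°C, Tm only increases with n, so the threshold is first crossed at n = 8.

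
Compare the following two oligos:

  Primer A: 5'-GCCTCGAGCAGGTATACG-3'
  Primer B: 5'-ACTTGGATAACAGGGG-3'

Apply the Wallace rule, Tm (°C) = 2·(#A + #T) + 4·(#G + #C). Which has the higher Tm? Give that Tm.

Primer A: A+T=7, G+C=11 → Tm = 2(7)+4(11) = 58°C
Primer B: A+T=8, G+C=8 → Tm = 2(8)+4(8) = 48°C
58°C vs 48°C → primer A is higher.

Primer A, 58°C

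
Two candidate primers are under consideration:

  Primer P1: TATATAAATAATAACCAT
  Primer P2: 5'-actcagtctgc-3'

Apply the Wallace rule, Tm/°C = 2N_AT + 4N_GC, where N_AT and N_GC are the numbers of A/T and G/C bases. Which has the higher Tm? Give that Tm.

Primer P1, 40°C

Primer P1: A+T=16, G+C=2 → Tm = 2(16)+4(2) = 40°C
Primer P2: A+T=5, G+C=6 → Tm = 2(5)+4(6) = 34°C
40°C vs 34°C → primer P1 is higher.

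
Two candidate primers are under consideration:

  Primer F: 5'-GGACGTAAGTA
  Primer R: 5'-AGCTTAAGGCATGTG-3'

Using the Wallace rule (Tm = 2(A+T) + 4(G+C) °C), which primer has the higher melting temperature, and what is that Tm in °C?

Primer F: A+T=6, G+C=5 → Tm = 2(6)+4(5) = 32°C
Primer R: A+T=8, G+C=7 → Tm = 2(8)+4(7) = 44°C
32°C vs 44°C → primer R is higher.

Primer R, 44°C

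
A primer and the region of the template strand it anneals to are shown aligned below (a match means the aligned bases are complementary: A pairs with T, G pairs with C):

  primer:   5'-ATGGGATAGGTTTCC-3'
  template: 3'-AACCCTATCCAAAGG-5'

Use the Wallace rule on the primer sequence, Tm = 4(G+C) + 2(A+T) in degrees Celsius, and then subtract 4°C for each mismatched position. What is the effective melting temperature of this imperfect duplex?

40°C

Primer base counts: A=3, T=5, G=5, C=2 → A+T=8, G+C=7
Perfect-match Tm = 2(8) + 4(7) = 16 + 28 = 44°C
Mismatches (positions where the bases are not complementary): 1 (at position 1)
Effective Tm = 44 − 1×4 = 44 − 4 = 40°C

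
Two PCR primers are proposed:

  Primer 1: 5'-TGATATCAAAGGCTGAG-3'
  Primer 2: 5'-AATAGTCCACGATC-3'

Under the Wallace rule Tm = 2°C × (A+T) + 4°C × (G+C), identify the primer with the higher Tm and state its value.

Primer 1, 48°C

Primer 1: A+T=10, G+C=7 → Tm = 2(10)+4(7) = 48°C
Primer 2: A+T=8, G+C=6 → Tm = 2(8)+4(6) = 40°C
48°C vs 40°C → primer 1 is higher.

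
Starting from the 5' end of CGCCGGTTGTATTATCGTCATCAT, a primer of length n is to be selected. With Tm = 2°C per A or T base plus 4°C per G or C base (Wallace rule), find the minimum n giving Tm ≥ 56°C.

n = 19

First 18 bases: CGCCGGTTGTATTATCGT → Tm = 54°C (< 56°C)
First 19 bases: CGCCGGTTGTATTATCGTC → Tm = 58°C (≥ 56°C)
Each additional base adds 2°C (A/T) or 4°C (G/C), so Tm is non-decreasing in n; n = 19 is the first length to reach 56°C.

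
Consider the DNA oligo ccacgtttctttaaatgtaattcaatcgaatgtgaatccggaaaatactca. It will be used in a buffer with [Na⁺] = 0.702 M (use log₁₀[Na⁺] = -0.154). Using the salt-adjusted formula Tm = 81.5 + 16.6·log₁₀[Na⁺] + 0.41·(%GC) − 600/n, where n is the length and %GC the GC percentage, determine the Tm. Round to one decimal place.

80.8°C

Length n = 51. T=16, G=7, C=10, A=18
G+C = 17, so %GC = 17/51 × 100 = 33.333%
Salt term: 16.6 × (-0.154) = -2.556
GC term: 0.41 × 33.333 = 13.667; length term: −600/51 = −11.765
Tm = 81.5 + (-2.556) + 13.667 − 11.765 = 80.846 → 80.8°C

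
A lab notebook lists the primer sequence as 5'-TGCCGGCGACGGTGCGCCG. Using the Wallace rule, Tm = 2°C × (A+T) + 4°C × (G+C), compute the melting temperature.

70°C

Scanning the sequence gives G=9, A=1, T=2, C=7.
AT pairs contribute 3, GC pairs contribute 16.
Tm = 2×3 + 4×16 = 70°C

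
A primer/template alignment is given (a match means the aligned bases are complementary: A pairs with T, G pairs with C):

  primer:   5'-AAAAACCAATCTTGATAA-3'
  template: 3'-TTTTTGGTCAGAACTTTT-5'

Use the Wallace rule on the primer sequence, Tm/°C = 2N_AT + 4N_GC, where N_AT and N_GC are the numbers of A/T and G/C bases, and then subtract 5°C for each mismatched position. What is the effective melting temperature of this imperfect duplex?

34°C

Primer base counts: A=10, T=4, G=1, C=3 → A+T=14, G+C=4
Perfect-match Tm = 2(14) + 4(4) = 28 + 16 = 44°C
Mismatches (positions where the bases are not complementary): 2 (at positions 9, 16)
Effective Tm = 44 − 2×5 = 44 − 10 = 34°C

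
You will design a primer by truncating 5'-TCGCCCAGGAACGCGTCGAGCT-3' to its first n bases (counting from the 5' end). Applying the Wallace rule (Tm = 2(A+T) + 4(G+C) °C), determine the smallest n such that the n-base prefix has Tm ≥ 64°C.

n = 19

First 18 bases: TCGCCCAGGAACGCGTCG → Tm = 62°C (< 64°C)
First 19 bases: TCGCCCAGGAACGCGTCGA → Tm = 64°C (≥ 64°C)
Since every base adds ≥2°C, Tm only increases with n, so the threshold is first crossed at n = 19.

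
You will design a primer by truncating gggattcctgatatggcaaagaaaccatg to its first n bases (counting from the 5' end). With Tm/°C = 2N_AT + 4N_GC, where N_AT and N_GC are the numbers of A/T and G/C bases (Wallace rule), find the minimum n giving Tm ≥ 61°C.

First 20 bases: GGGATTCCTGATATGGCAAA → Tm = 58°C (< 61°C)
First 21 bases: GGGATTCCTGATATGGCAAAG → Tm = 62°C (≥ 61°C)
Each additional base adds 2°C (A/T) or 4°C (G/C), so Tm is non-decreasing in n; n = 21 is the first length to reach 61°C.

n = 21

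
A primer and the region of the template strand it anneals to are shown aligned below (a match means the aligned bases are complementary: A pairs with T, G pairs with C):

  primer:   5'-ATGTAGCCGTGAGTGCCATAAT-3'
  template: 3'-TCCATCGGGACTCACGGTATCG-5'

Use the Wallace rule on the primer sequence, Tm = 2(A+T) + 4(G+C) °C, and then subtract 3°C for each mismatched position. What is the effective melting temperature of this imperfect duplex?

Primer base counts: A=6, T=6, G=6, C=4 → A+T=12, G+C=10
Perfect-match Tm = 2(12) + 4(10) = 24 + 40 = 64°C
Mismatches (positions where the bases are not complementary): 4 (at positions 2, 9, 21, 22)
Effective Tm = 64 − 4×3 = 64 − 12 = 52°C

52°C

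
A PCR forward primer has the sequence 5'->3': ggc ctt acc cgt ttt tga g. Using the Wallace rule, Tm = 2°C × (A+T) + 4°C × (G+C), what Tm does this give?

58°C

Base counts: G=5, T=7, C=5, A=2
So N_AT = 9 and N_GC = 10.
Tm = 2×9 + 4×10 = 58°C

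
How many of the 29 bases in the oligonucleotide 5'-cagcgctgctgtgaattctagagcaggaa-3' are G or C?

Counting bases: T=6, G=9, A=8, C=6
G+C = 9 + 6 = 15

15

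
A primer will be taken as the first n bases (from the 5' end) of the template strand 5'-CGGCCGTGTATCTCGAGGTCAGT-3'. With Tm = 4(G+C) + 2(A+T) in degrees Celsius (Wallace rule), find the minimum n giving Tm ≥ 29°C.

First 7 bases: CGGCCGT → Tm = 26°C (< 29°C)
First 8 bases: CGGCCGTG → Tm = 30°C (≥ 29°C)
Each additional base adds 2°C (A/T) or 4°C (G/C), so Tm is non-decreasing in n; n = 8 is the first length to reach 29°C.

n = 8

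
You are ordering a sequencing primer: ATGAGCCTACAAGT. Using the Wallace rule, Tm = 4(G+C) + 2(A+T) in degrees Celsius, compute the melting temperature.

40°C

Base counts: C=3, G=3, A=5, T=3
So N_AT = 8 and N_GC = 6.
Tm = 2×8 + 4×6 = 40°C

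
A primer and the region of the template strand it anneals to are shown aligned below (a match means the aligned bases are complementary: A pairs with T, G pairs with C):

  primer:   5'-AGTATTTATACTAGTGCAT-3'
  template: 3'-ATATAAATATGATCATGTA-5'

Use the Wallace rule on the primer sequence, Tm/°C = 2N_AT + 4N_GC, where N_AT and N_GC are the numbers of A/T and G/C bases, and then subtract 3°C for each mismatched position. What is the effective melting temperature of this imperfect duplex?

Primer base counts: A=6, T=8, G=3, C=2 → A+T=14, G+C=5
Perfect-match Tm = 2(14) + 4(5) = 28 + 20 = 48°C
Mismatches (positions where the bases are not complementary): 3 (at positions 1, 2, 16)
Effective Tm = 48 − 3×3 = 48 − 9 = 39°C

39°C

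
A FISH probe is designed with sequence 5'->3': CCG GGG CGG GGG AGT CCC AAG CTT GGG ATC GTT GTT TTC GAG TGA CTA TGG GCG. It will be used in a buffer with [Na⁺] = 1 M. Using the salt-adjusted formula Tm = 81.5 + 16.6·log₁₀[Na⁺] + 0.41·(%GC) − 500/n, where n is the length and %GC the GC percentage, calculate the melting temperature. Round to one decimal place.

98.1°C

Length n = 54. Scanning the sequence gives G=23, T=13, C=11, A=7.
G+C = 34, so %GC = 34/54 × 100 = 62.963%
Salt term: 16.6 × (0) = 0
GC term: 0.41 × 62.963 = 25.815; length term: −500/54 = −9.259
Tm = 81.5 + (0) + 25.815 − 9.259 = 98.056 → 98.1°C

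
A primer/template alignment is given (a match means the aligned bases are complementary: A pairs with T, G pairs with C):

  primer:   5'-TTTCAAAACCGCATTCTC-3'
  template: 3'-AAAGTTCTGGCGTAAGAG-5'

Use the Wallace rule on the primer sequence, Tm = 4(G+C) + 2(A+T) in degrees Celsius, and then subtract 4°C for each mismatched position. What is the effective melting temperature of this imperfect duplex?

Primer base counts: A=5, T=6, G=1, C=6 → A+T=11, G+C=7
Perfect-match Tm = 2(11) + 4(7) = 22 + 28 = 50°C
Mismatches (positions where the bases are not complementary): 1 (at position 7)
Effective Tm = 50 − 1×4 = 50 − 4 = 46°C

46°C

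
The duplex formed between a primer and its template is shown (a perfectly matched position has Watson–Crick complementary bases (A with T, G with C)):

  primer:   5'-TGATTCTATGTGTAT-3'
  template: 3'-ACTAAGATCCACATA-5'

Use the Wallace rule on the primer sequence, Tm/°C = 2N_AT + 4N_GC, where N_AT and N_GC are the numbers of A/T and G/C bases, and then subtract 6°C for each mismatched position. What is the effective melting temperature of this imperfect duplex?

32°C

Primer base counts: A=3, T=8, G=3, C=1 → A+T=11, G+C=4
Perfect-match Tm = 2(11) + 4(4) = 22 + 16 = 38°C
Mismatches (positions where the bases are not complementary): 1 (at position 9)
Effective Tm = 38 − 1×6 = 38 − 6 = 32°C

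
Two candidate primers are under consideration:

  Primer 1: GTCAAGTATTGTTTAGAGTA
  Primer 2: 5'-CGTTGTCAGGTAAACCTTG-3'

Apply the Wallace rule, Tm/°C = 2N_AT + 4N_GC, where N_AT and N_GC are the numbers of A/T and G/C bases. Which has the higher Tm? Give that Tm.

Primer 1: A+T=14, G+C=6 → Tm = 2(14)+4(6) = 52°C
Primer 2: A+T=10, G+C=9 → Tm = 2(10)+4(9) = 56°C
52°C vs 56°C → primer 2 is higher.

Primer 2, 56°C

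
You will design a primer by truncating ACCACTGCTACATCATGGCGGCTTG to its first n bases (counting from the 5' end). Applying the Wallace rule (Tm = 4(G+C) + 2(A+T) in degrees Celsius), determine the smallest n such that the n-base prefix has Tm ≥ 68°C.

n = 22

First 21 bases: ACCACTGCTACATCATGGCGG → Tm = 66°C (< 68°C)
First 22 bases: ACCACTGCTACATCATGGCGGC → Tm = 70°C (≥ 68°C)
Since every base adds ≥2°C, Tm only increases with n, so the threshold is first crossed at n = 22.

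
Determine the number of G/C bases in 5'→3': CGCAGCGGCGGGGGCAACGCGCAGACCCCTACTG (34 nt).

26

Base counts: C=13, T=2, A=6, G=13
G+C = 13 + 13 = 26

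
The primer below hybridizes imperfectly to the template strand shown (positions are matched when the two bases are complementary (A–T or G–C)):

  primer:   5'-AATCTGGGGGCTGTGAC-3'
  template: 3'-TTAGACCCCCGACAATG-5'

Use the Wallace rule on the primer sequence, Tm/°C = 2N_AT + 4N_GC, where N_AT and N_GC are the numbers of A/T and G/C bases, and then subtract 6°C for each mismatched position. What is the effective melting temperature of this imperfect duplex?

48°C

Primer base counts: A=3, T=4, G=7, C=3 → A+T=7, G+C=10
Perfect-match Tm = 2(7) + 4(10) = 14 + 40 = 54°C
Mismatches (positions where the bases are not complementary): 1 (at position 15)
Effective Tm = 54 − 1×6 = 54 − 6 = 48°C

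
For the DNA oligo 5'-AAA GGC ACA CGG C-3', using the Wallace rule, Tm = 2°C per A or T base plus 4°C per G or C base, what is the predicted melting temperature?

Base counts: G=4, C=4, T=0, A=5
So N_AT = 5 and N_GC = 8.
Tm = 2(5) + 4(8) = 10 + 32 = 42°C

42°C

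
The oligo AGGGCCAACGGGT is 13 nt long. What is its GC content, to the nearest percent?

69%

C=3, A=3, G=6, T=1
G+C = 6 + 3 = 9 out of 13 bases
%GC = 9/13 × 100 = 69.23% ≈ 69%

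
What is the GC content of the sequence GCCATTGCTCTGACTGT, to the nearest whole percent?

53%

Counting bases: C=5, G=4, A=2, T=6
G+C = 4 + 5 = 9 out of 17 bases
%GC = 9/17 × 100 = 52.94% ≈ 53%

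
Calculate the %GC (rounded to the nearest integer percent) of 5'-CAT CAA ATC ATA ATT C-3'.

Base counts: C=4, A=7, T=5, G=0
G+C = 0 + 4 = 4 out of 16 bases
%GC = 4/16 × 100 = 25% ≈ 25%

25%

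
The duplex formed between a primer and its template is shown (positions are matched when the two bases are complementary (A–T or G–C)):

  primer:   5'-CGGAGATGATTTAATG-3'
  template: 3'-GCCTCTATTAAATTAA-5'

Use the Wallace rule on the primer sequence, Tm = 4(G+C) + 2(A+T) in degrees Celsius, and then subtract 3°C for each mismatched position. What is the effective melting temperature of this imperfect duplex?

38°C

Primer base counts: A=5, T=5, G=5, C=1 → A+T=10, G+C=6
Perfect-match Tm = 2(10) + 4(6) = 20 + 24 = 44°C
Mismatches (positions where the bases are not complementary): 2 (at positions 8, 16)
Effective Tm = 44 − 2×3 = 44 − 6 = 38°C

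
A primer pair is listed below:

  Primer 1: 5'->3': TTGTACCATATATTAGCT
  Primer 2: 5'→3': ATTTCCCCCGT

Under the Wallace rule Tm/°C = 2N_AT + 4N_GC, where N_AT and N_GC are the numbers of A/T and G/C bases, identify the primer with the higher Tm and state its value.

Primer 1, 46°C

Primer 1: A+T=13, G+C=5 → Tm = 2(13)+4(5) = 46°C
Primer 2: A+T=5, G+C=6 → Tm = 2(5)+4(6) = 34°C
46°C vs 34°C → primer 1 is higher.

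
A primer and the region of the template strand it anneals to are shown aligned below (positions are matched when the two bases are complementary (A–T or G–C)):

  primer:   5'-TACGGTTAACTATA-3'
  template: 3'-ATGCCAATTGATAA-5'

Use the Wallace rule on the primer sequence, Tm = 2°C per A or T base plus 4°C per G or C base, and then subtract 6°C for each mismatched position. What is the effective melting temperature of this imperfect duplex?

30°C

Primer base counts: A=5, T=5, G=2, C=2 → A+T=10, G+C=4
Perfect-match Tm = 2(10) + 4(4) = 20 + 16 = 36°C
Mismatches (positions where the bases are not complementary): 1 (at position 14)
Effective Tm = 36 − 1×6 = 36 − 6 = 30°C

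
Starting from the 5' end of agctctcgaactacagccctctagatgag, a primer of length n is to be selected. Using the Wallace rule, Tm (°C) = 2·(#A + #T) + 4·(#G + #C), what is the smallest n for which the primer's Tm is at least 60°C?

First 18 bases: AGCTCTCGAACTACAGCC → Tm = 56°C (< 60°C)
First 19 bases: AGCTCTCGAACTACAGCCC → Tm = 60°C (≥ 60°C)
Since every base adds ≥2°C, Tm only increases with n, so the threshold is first crossed at n = 19.

n = 19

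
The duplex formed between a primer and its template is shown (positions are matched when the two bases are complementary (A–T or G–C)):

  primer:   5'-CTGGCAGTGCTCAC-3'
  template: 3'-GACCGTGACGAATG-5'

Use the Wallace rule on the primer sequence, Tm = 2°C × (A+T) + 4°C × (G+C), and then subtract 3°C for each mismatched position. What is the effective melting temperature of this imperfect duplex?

40°C

Primer base counts: A=2, T=3, G=4, C=5 → A+T=5, G+C=9
Perfect-match Tm = 2(5) + 4(9) = 10 + 36 = 46°C
Mismatches (positions where the bases are not complementary): 2 (at positions 7, 12)
Effective Tm = 46 − 2×3 = 46 − 6 = 40°C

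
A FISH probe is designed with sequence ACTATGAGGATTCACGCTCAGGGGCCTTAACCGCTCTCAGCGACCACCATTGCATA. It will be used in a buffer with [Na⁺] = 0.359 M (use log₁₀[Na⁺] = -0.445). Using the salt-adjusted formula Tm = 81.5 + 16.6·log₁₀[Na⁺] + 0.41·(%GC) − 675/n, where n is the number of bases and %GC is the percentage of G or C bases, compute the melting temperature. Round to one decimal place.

Length n = 56. A=14, T=12, C=18, G=12
G+C = 30, so %GC = 30/56 × 100 = 53.571%
Salt term: 16.6 × (-0.445) = -7.387
GC term: 0.41 × 53.571 = 21.964; length term: −675/56 = −12.054
Tm = 81.5 + (-7.387) + 21.964 − 12.054 = 84.023 → 84.0°C

84.0°C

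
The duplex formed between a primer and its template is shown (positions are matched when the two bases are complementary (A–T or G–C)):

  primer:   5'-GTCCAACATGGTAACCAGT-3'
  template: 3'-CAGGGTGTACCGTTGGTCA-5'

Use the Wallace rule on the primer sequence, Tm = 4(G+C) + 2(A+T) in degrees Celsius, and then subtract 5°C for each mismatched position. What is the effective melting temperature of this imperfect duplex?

Primer base counts: A=6, T=4, G=4, C=5 → A+T=10, G+C=9
Perfect-match Tm = 2(10) + 4(9) = 20 + 36 = 56°C
Mismatches (positions where the bases are not complementary): 2 (at positions 5, 12)
Effective Tm = 56 − 2×5 = 56 − 10 = 46°C

46°C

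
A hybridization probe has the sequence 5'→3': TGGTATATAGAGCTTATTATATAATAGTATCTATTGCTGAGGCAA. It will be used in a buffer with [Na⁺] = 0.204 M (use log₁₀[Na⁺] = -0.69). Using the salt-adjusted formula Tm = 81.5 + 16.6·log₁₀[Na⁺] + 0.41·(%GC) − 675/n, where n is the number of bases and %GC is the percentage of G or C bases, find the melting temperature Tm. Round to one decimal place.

66.9°C

Length n = 45. Counting bases: A=15, T=17, G=9, C=4
G+C = 13, so %GC = 13/45 × 100 = 28.889%
Salt term: 16.6 × (-0.69) = -11.454
GC term: 0.41 × 28.889 = 11.844; length term: −675/45 = −15
Tm = 81.5 + (-11.454) + 11.844 − 15 = 66.89 → 66.9°C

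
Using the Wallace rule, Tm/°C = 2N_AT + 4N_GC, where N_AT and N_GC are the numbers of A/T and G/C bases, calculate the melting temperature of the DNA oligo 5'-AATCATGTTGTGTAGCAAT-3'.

50°C

Counting bases: A=6, C=2, G=4, T=7
AT pairs contribute 13, GC pairs contribute 6.
Tm = 2×13 + 4×6 = 50°C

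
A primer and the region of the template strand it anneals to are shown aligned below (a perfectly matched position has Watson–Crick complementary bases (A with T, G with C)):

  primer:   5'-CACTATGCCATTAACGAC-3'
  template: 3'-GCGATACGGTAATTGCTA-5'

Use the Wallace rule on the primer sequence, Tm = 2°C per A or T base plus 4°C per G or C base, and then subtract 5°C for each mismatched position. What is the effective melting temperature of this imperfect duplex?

Primer base counts: A=6, T=4, G=2, C=6 → A+T=10, G+C=8
Perfect-match Tm = 2(10) + 4(8) = 20 + 32 = 52°C
Mismatches (positions where the bases are not complementary): 2 (at positions 2, 18)
Effective Tm = 52 − 2×5 = 52 − 10 = 42°C

42°C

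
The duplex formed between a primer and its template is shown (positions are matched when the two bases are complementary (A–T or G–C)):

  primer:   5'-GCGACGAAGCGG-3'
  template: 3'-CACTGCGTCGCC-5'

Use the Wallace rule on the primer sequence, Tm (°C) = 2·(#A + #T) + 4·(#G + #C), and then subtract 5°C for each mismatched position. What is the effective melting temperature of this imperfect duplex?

Primer base counts: A=3, T=0, G=6, C=3 → A+T=3, G+C=9
Perfect-match Tm = 2(3) + 4(9) = 6 + 36 = 42°C
Mismatches (positions where the bases are not complementary): 2 (at positions 2, 7)
Effective Tm = 42 − 2×5 = 42 − 10 = 32°C

32°C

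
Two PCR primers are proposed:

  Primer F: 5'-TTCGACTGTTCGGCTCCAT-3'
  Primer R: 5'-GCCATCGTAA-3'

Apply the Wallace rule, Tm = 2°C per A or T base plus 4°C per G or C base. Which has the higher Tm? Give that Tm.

Primer F: A+T=9, G+C=10 → Tm = 2(9)+4(10) = 58°C
Primer R: A+T=5, G+C=5 → Tm = 2(5)+4(5) = 30°C
58°C vs 30°C → primer F is higher.

Primer F, 58°C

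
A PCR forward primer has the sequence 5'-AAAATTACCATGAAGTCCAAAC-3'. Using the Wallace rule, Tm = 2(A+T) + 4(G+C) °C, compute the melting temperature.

Base counts: T=4, G=2, C=5, A=11
A+T = 15, G+C = 7
Tm = 2×15 + 4×7 = 58°C

58°C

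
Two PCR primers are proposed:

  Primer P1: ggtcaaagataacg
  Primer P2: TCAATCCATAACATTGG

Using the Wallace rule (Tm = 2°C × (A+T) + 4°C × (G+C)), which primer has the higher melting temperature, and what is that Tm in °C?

Primer P1: A+T=8, G+C=6 → Tm = 2(8)+4(6) = 40°C
Primer P2: A+T=11, G+C=6 → Tm = 2(11)+4(6) = 46°C
40°C vs 46°C → primer P2 is higher.

Primer P2, 46°C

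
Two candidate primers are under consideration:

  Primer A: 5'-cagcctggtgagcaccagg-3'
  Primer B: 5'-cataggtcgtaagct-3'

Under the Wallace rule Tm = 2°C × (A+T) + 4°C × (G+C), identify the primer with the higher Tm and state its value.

Primer A, 64°C

Primer A: A+T=6, G+C=13 → Tm = 2(6)+4(13) = 64°C
Primer B: A+T=8, G+C=7 → Tm = 2(8)+4(7) = 44°C
64°C vs 44°C → primer A is higher.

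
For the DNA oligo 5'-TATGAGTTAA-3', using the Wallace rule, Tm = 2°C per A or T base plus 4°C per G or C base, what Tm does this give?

24°C

Base counts: T=4, G=2, C=0, A=4
So N_AT = 8 and N_GC = 2.
Tm = 2(8) + 4(2) = 16 + 8 = 24°C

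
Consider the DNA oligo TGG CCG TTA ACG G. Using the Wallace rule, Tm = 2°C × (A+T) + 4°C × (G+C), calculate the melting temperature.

Scanning the sequence gives T=3, G=5, A=2, C=3.
AT pairs contribute 5, GC pairs contribute 8.
Tm = 2(5) + 4(8) = 10 + 32 = 42°C

42°C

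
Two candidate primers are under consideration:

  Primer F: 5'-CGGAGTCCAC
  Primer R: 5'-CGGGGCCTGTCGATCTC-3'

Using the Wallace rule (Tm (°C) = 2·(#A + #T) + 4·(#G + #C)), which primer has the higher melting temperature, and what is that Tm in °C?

Primer R, 58°C

Primer F: A+T=3, G+C=7 → Tm = 2(3)+4(7) = 34°C
Primer R: A+T=5, G+C=12 → Tm = 2(5)+4(12) = 58°C
34°C vs 58°C → primer R is higher.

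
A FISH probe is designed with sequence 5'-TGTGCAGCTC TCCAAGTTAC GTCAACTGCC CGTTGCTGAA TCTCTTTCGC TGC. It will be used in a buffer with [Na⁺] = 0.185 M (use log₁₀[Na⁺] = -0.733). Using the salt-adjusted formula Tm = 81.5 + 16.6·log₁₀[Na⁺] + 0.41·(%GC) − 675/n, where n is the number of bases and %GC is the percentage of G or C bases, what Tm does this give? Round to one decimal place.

78.3°C

Length n = 53. Counting bases: C=17, T=17, G=11, A=8
G+C = 28, so %GC = 28/53 × 100 = 52.83%
Salt term: 16.6 × (-0.733) = -12.168
GC term: 0.41 × 52.83 = 21.66; length term: −675/53 = −12.736
Tm = 81.5 + (-12.168) + 21.66 − 12.736 = 78.256 → 78.3°C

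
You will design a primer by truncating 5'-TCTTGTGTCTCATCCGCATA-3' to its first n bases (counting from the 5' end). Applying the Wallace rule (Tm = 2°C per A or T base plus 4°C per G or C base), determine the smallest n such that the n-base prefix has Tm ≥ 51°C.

First 16 bases: TCTTGTGTCTCATCCG → Tm = 48°C (< 51°C)
First 17 bases: TCTTGTGTCTCATCCGC → Tm = 52°C (≥ 51°C)
Since every base adds ≥2°C, Tm only increases with n, so the threshold is first crossed at n = 17.

n = 17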